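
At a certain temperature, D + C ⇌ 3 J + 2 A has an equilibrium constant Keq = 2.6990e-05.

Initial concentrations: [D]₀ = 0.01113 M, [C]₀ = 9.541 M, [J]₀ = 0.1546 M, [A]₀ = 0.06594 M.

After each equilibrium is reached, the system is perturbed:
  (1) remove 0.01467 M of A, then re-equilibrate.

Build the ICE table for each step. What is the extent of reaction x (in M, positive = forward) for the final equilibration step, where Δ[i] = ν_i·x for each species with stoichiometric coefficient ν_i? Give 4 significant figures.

x = 0.003105 M

Q₀ = 1.5130e-04 vs Keq = 2.6990e-05 ⇒ Q>K, reverse
Step 1:
                    D           C           J           A
  Initial     0.01113       9.541      0.1546     0.06594
  Change     0.008591    0.008591    -0.02577    -0.01718
  Equil       0.01972        9.55      0.1288     0.04876
  solve Keq expr → x = -0.008591; check Q = 2.6990e-05
Then remove 0.01467 M of A.
Step 2:
                    D           C           J           A
  Initial     0.01972        9.55      0.1288     0.03409
  Change    -0.003105   -0.003105    0.009316     0.00621
  Equil       0.01662       9.546      0.1381      0.0403
  solve Keq expr → x = 0.003105; check Q = 2.6990e-05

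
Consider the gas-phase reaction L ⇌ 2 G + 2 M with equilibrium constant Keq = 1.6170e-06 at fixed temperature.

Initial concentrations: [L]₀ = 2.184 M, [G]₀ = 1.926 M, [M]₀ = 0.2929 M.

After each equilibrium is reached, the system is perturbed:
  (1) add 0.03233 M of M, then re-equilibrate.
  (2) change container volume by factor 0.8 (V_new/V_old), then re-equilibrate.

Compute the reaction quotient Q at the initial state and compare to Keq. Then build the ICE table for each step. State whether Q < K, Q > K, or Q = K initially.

Q₀ = 0.1457; Q > K (proceeds reverse)

Q₀ = 0.1457 vs Keq = 1.6170e-06 ⇒ Q>K, reverse
Step 1:
                   L          G          M
  Initial      2.184      1.926     0.2929
  Change      0.1459    -0.2917    -0.2917
  Equil         2.33      1.634   0.001188
  solve Keq expr → x = -0.1459; check Q = 1.6170e-06
Then add 0.03233 M of M.
Step 2:
                   L          G          M
  Initial       2.33      1.634    0.03352
  Change     0.01615    -0.0323    -0.0323
  Equil        2.346      1.602   0.001216
  solve Keq expr → x = -0.01615; check Q = 1.6170e-06
Then change container volume by factor 0.8 (V_new/V_old).
Step 3:
                   L          G          M
  Initial      2.933      2.002    0.00152
  Change  2.1601e-04 -4.3203e-04 -4.3203e-04
  Equil        2.933      2.002   0.001088
  solve Keq expr → x = -2.1601e-04; check Q = 1.6170e-06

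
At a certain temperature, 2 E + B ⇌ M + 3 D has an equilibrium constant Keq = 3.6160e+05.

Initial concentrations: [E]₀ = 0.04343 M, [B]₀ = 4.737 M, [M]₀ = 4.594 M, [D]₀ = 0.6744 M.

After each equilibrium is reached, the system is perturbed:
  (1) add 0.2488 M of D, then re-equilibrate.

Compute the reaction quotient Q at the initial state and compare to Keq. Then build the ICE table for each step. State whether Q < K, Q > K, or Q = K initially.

Q₀ = 157.7; Q < K (proceeds forward)

Q₀ = 157.7 vs Keq = 3.6160e+05 ⇒ Q<K, forward
Step 1:
                  E         B         M         D
  init      0.04343     4.737     4.594    0.6744
  Δ        -0.04239  -0.02119   0.02119   0.06358
  eq       0.001043     4.716     4.615     0.738
  solve Keq expr → x = 0.02119; check Q = 3.6160e+05
Then add 0.2488 M of D.
Step 2:
                  E         B         M         D
  init     0.001043     4.716     4.615    0.9868
  Δ       5.6748e-04 2.8374e-04 -2.8374e-04 -8.5121e-04
  eq        0.00161     4.716     4.615    0.9859
  solve Keq expr → x = -2.8374e-04; check Q = 3.6160e+05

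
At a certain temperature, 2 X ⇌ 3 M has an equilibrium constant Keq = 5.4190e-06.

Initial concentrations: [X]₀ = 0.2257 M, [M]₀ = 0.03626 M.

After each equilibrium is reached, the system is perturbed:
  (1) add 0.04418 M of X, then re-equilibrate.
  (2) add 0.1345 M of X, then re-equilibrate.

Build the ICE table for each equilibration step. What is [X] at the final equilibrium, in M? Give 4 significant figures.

Q₀ = 9.3588e-04 vs Keq = 5.4190e-06 ⇒ Q>K, reverse
Step 1:
                    X           M
  init         0.2257     0.03626
  Δ           0.01958    -0.02938
  eq           0.2453    0.006883
  solve Keq expr → x = -0.009792; check Q = 5.4190e-06
Then add 0.04418 M of X.
Step 2:
                    X           M
  init         0.2895    0.006883
  Δ       -5.2938e-04  7.9407e-04
  eq           0.2889    0.007677
  solve Keq expr → x = 2.6469e-04; check Q = 5.4190e-06
Then add 0.1345 M of X.
Step 3:
                    X           M
  init         0.4234    0.007677
  Δ          -0.00147    0.002205
  eq            0.422    0.009882
  solve Keq expr → x = 7.3495e-04; check Q = 5.4190e-06

[X]_eq = 0.422 M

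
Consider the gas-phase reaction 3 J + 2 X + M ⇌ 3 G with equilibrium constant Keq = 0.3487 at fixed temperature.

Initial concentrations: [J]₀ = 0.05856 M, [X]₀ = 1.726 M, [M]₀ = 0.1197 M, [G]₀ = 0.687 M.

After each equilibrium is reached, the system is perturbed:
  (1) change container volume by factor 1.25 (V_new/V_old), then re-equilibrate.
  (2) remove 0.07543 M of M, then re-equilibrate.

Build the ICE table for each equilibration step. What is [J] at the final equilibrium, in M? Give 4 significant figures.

[J]_eq = 0.3977 M

Q₀ = 4528 vs Keq = 0.3487 ⇒ Q>K, reverse
Step 1:
                    J           X           M           G
  Initial     0.05856       1.726      0.1197       0.687
  Change        0.381       0.254       0.127      -0.381
  Equil        0.4396        1.98      0.2467       0.306
  solve Keq expr → x = -0.127; check Q = 0.3487
Then change container volume by factor 1.25 (V_new/V_old).
Step 2:
                    J           X           M           G
  Initial      0.3517       1.584      0.1974      0.2448
  Change      0.02823     0.01882     0.00941    -0.02823
  Equil        0.3799       1.603      0.2068      0.2166
  solve Keq expr → x = -0.00941; check Q = 0.3487
Then remove 0.07543 M of M.
Step 3:
                    J           X           M           G
  Initial      0.3799       1.603      0.1313      0.2166
  Change      0.01781     0.01187    0.005936    -0.01781
  Equil        0.3977       1.615      0.1373      0.1987
  solve Keq expr → x = -0.005936; check Q = 0.3487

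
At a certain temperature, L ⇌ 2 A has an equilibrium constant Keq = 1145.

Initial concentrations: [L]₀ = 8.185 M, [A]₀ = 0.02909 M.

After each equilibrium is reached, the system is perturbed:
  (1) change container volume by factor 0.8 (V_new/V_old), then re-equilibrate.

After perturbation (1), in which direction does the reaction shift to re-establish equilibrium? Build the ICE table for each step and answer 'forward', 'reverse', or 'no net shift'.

Direction: reverse

Q₀ = 1.0339e-04 vs Keq = 1145 ⇒ Q<K, forward
Step 1:
                  L         A
  Initial     8.185   0.02909
  Change     -7.963     15.93
  Equil      0.2223     15.95
  solve Keq expr → x = 7.963; check Q = 1145
Then change container volume by factor 0.8 (V_new/V_old).
Step 2:
                  L         A
  Initial    0.2779     19.94
  Change    0.06496   -0.1299
  Equil      0.3428     19.81
  solve Keq expr → x = -0.06496; check Q = 1145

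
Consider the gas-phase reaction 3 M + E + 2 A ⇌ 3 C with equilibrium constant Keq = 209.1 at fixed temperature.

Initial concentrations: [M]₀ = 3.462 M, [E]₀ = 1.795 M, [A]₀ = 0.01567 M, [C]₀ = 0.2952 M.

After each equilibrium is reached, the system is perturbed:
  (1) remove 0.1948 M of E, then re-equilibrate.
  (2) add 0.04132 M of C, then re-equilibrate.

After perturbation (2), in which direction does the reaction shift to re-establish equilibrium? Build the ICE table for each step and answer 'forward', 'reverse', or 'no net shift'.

Q₀ = 1.407 vs Keq = 209.1 ⇒ Q<K, forward
Step 1:
                    M           E           A           C
  I             3.462       1.795     0.01567      0.2952
  C          -0.02134   -0.007113    -0.01423     0.02134
  E             3.441       1.788    0.001443      0.3165
  solve Keq expr → x = 0.007113; check Q = 209.1
Then remove 0.1948 M of E.
Step 2:
                    M           E           A           C
  I             3.441       1.593    0.001443      0.3165
  C        1.2700e-04  4.2334e-05  8.4668e-05 -1.2700e-04
  E             3.441       1.593    0.001528      0.3164
  solve Keq expr → x = -4.2334e-05; check Q = 209.1
Then add 0.04132 M of C.
Step 3:
                    M           E           A           C
  I             3.441       1.593    0.001528      0.3577
  C        4.5732e-04  1.5244e-04  3.0488e-04 -4.5732e-04
  E             3.441       1.593    0.001833      0.3573
  solve Keq expr → x = -1.5244e-04; check Q = 209.1

Direction: reverse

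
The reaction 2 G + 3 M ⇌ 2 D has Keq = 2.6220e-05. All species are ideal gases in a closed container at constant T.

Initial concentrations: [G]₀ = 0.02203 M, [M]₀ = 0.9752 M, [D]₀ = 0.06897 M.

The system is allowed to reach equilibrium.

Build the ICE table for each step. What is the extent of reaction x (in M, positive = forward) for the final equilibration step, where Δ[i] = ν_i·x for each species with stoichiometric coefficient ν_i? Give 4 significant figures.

x = -0.03423 M

Q₀ = 10.57 vs Keq = 2.6220e-05 ⇒ Q>K, reverse
Step 1:
                    G           M           D
  Initial     0.02203      0.9752     0.06897
  Change      0.06845      0.1027    -0.06845
  Equil       0.09048       1.078  5.1848e-04
  solve Keq expr → x = -0.03423; check Q = 2.6220e-05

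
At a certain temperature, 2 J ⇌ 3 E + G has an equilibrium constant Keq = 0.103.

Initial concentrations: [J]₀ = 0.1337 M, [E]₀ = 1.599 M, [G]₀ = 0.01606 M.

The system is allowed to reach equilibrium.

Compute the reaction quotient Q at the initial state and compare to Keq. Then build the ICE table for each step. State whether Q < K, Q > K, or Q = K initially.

Q₀ = 3.673; Q > K (proceeds reverse)

Q₀ = 3.673 vs Keq = 0.103 ⇒ Q>K, reverse
Step 1:
                   J          E          G
  init        0.1337      1.599    0.01606
  Δ          0.03063   -0.04595   -0.01532
  eq          0.1643      1.553 7.4258e-04
  solve Keq expr → x = -0.01532; check Q = 0.103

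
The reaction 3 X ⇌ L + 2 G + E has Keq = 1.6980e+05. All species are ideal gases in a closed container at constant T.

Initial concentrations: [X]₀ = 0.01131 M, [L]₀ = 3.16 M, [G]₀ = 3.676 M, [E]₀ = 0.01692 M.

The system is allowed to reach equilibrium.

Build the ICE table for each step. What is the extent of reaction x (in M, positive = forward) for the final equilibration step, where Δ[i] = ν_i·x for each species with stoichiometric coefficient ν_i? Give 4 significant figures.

Q₀ = 4.9940e+05 vs Keq = 1.6980e+05 ⇒ Q>K, reverse
Step 1:
                  X         L         G         E
  init      0.01131      3.16     3.676   0.01692
  Δ        0.004401 -0.001467 -0.002934 -0.001467
  eq        0.01571     3.159     3.673   0.01545
  solve Keq expr → x = -0.001467; check Q = 1.6980e+05

x = -0.001467 M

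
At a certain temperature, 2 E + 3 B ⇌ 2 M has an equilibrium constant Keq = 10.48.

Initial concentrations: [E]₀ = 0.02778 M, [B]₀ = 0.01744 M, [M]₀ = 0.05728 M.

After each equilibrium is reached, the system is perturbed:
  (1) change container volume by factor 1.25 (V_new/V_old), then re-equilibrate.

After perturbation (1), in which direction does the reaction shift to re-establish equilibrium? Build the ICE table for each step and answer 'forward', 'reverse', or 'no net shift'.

Q₀ = 8.0150e+05 vs Keq = 10.48 ⇒ Q>K, reverse
Step 1:
                   E          B          M
  I          0.02778    0.01744    0.05728
  C          0.05016    0.07524   -0.05016
  E          0.07794    0.09268   0.007119
  solve Keq expr → x = -0.02508; check Q = 10.48
Then change container volume by factor 1.25 (V_new/V_old).
Step 2:
                   E          B          M
  I          0.06235    0.07414   0.005695
  C         0.001358   0.002038  -0.001358
  E          0.06371    0.07618   0.004337
  solve Keq expr → x = -6.7924e-04; check Q = 10.48

Direction: reverse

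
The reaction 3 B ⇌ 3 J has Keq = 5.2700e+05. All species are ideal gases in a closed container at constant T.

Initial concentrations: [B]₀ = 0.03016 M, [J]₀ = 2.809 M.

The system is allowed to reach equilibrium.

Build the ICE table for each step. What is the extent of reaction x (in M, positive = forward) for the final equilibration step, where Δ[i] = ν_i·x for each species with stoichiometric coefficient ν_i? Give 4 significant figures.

x = -0.00152 M

Q₀ = 8.0791e+05 vs Keq = 5.2700e+05 ⇒ Q>K, reverse
Step 1:
                    B           J
  init        0.03016       2.809
  Δ           0.00456    -0.00456
  eq          0.03472       2.804
  solve Keq expr → x = -0.00152; check Q = 5.2700e+05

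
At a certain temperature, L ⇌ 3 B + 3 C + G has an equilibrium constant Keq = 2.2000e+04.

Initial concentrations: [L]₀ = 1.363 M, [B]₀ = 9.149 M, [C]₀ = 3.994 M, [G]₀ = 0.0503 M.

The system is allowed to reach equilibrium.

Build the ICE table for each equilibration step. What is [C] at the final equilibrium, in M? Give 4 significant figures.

Q₀ = 1801 vs Keq = 2.2000e+04 ⇒ Q<K, forward
Step 1:
                   L          B          C          G
  init         1.363      9.149      3.994     0.0503
  Δ           -0.217      0.651      0.651      0.217
  eq           1.146        9.8      4.645     0.2673
  solve Keq expr → x = 0.217; check Q = 2.2000e+04

[C]_eq = 4.645 M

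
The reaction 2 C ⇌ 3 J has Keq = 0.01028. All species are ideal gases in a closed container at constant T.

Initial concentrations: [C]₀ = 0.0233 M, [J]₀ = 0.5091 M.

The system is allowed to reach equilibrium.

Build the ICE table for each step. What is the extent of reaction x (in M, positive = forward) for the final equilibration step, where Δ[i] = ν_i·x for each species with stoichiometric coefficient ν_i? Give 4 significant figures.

x = -0.1374 M

Q₀ = 243.1 vs Keq = 0.01028 ⇒ Q>K, reverse
Step 1:
                    C           J
  I            0.0233      0.5091
  C            0.2747     -0.4121
  E             0.298     0.09701
  solve Keq expr → x = -0.1374; check Q = 0.01028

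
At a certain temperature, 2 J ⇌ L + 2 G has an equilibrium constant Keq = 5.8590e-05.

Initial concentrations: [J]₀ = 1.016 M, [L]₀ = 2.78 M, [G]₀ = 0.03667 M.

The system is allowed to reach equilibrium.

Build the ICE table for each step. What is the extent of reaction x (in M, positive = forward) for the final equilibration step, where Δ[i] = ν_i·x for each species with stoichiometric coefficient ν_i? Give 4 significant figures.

x = -0.01592 M

Q₀ = 0.003621 vs Keq = 5.8590e-05 ⇒ Q>K, reverse
Step 1:
                    J           L           G
  init          1.016        2.78     0.03667
  Δ           0.03185    -0.01592    -0.03185
  eq            1.048       2.764    0.004824
  solve Keq expr → x = -0.01592; check Q = 5.8590e-05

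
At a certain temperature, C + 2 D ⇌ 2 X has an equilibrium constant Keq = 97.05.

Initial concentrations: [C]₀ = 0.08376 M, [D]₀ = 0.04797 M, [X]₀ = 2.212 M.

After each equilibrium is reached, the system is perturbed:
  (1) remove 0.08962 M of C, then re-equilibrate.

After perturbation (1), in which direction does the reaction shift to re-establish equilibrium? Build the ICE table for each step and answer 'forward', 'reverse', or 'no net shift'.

Direction: reverse

Q₀ = 2.5386e+04 vs Keq = 97.05 ⇒ Q>K, reverse
Step 1:
                   C          D          X
  I          0.08376    0.04797      2.212
  C           0.1666     0.3332    -0.3332
  E           0.2504     0.3812      1.879
  solve Keq expr → x = -0.1666; check Q = 97.05
Then remove 0.08962 M of C.
Step 2:
                   C          D          X
  I           0.1607     0.3812      1.879
  C          0.02489    0.04977   -0.04977
  E           0.1856     0.4309      1.829
  solve Keq expr → x = -0.02489; check Q = 97.05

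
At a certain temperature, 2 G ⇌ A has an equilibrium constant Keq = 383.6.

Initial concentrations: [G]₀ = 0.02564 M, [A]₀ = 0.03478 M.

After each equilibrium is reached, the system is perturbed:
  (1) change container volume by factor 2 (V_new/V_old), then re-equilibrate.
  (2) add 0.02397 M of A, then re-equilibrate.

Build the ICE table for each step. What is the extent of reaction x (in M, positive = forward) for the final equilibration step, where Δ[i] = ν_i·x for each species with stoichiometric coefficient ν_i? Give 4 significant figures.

x = -0.001637 M

Q₀ = 52.9 vs Keq = 383.6 ⇒ Q<K, forward
Step 1:
                   G          A
  Initial    0.02564    0.03478
  Change    -0.01513   0.007567
  Equil      0.01051    0.04235
  solve Keq expr → x = 0.007567; check Q = 383.6
Then change container volume by factor 2 (V_new/V_old).
Step 2:
                   G          A
  Initial   0.005253    0.02117
  Change    0.001999 -9.9929e-04
  Equil     0.007252    0.02017
  solve Keq expr → x = -9.9929e-04; check Q = 383.6
Then add 0.02397 M of A.
Step 3:
                   G          A
  Initial   0.007252    0.04414
  Change    0.003275  -0.001637
  Equil      0.01053    0.04251
  solve Keq expr → x = -0.001637; check Q = 383.6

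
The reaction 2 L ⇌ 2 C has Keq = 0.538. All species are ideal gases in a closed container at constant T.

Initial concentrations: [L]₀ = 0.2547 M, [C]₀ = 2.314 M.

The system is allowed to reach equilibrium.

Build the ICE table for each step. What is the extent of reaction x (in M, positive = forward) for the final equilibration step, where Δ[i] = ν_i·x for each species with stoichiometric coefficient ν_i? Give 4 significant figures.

Q₀ = 82.54 vs Keq = 0.538 ⇒ Q>K, reverse
Step 1:
                   L          C
  Initial     0.2547      2.314
  Change       1.227     -1.227
  Equil        1.482      1.087
  solve Keq expr → x = -0.6136; check Q = 0.538

x = -0.6136 M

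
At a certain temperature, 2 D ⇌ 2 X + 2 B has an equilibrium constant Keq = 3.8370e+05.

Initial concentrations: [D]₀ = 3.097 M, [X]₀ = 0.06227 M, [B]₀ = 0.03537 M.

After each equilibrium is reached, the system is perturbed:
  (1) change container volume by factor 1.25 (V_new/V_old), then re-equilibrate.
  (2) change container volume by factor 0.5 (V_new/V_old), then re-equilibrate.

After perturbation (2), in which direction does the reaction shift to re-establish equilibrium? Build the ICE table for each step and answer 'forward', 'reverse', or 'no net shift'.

Q₀ = 5.0576e-07 vs Keq = 3.8370e+05 ⇒ Q<K, forward
Step 1:
                  D         X         B
  init        3.097   0.06227   0.03537
  Δ          -3.081     3.081     3.081
  eq        0.01582     3.143     3.117
  solve Keq expr → x = 1.541; check Q = 3.8370e+05
Then change container volume by factor 1.25 (V_new/V_old).
Step 2:
                  D         X         B
  init      0.01265     2.515     2.493
  Δ        -0.00251   0.00251   0.00251
  eq        0.01014     2.517     2.496
  solve Keq expr → x = 0.001255; check Q = 3.8370e+05
Then change container volume by factor 0.5 (V_new/V_old).
Step 3:
                  D         X         B
  init      0.02028     5.035     4.992
  Δ         0.01996  -0.01996  -0.01996
  eq        0.04025     5.015     4.972
  solve Keq expr → x = -0.009981; check Q = 3.8370e+05

Direction: reverse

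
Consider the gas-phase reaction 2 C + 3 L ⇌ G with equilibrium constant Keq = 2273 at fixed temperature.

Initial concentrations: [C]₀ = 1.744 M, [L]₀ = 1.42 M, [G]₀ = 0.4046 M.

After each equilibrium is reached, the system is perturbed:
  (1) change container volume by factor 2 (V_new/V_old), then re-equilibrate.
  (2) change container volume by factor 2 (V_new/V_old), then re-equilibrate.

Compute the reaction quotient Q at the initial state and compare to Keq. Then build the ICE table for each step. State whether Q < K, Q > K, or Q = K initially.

Q₀ = 0.04646 vs Keq = 2273 ⇒ Q<K, forward
Step 1:
                   C          L          G
  init         1.744       1.42     0.4046
  Δ          -0.8932      -1.34     0.4466
  eq          0.8508    0.08027     0.8512
  solve Keq expr → x = 0.4466; check Q = 2273
Then change container volume by factor 2 (V_new/V_old).
Step 2:
                   C          L          G
  init        0.4254    0.04014     0.4256
  Δ          0.03618    0.05427   -0.01809
  eq          0.4616    0.09441     0.4075
  solve Keq expr → x = -0.01809; check Q = 2273
Then change container volume by factor 2 (V_new/V_old).
Step 3:
                   C          L          G
  init        0.2308     0.0472     0.2037
  Δ          0.03789    0.05684   -0.01895
  eq          0.2687      0.104     0.1848
  solve Keq expr → x = -0.01895; check Q = 2273

Q₀ = 0.04646; Q < K (proceeds forward)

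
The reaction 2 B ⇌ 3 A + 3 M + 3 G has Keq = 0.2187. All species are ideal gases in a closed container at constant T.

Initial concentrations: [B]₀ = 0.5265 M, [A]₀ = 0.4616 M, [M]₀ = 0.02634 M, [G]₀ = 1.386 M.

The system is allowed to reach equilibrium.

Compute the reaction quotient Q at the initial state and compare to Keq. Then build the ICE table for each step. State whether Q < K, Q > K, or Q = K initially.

Q₀ = 1.7264e-05 vs Keq = 0.2187 ⇒ Q<K, forward
Step 1:
                  B         A         M         G
  init       0.5265    0.4616   0.02634     1.386
  Δ         -0.1615    0.2422    0.2422    0.2422
  eq          0.365    0.7038    0.2685     1.628
  solve Keq expr → x = 0.08073; check Q = 0.2187

Q₀ = 1.7264e-05; Q < K (proceeds forward)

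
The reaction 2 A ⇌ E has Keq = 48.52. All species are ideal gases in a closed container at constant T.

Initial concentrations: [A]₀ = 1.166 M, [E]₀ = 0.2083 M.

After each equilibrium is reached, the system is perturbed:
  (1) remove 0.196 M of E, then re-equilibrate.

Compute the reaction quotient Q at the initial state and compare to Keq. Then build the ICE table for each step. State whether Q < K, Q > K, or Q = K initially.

Q₀ = 0.1532; Q < K (proceeds forward)

Q₀ = 0.1532 vs Keq = 48.52 ⇒ Q<K, forward
Step 1:
                  A         E
  I           1.166    0.2083
  C          -1.043    0.5217
  E          0.1227      0.73
  solve Keq expr → x = 0.5217; check Q = 48.52
Then remove 0.196 M of E.
Step 2:
                  A         E
  I          0.1227     0.534
  C        -0.01692  0.008462
  E          0.1057    0.5424
  solve Keq expr → x = 0.008462; check Q = 48.52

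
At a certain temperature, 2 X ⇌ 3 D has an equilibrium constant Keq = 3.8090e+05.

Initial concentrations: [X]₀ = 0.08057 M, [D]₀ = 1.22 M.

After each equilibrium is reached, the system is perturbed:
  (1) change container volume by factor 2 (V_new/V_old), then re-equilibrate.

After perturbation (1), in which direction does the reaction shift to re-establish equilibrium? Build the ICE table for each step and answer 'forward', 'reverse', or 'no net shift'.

Direction: forward

Q₀ = 279.7 vs Keq = 3.8090e+05 ⇒ Q<K, forward
Step 1:
                   X          D
  I          0.08057       1.22
  C         -0.07806     0.1171
  E         0.002505      1.337
  solve Keq expr → x = 0.03903; check Q = 3.8090e+05
Then change container volume by factor 2 (V_new/V_old).
Step 2:
                   X          D
  I         0.001253     0.6685
  C       -3.6578e-04 5.4868e-04
  E       8.8681e-04     0.6691
  solve Keq expr → x = 1.8289e-04; check Q = 3.8090e+05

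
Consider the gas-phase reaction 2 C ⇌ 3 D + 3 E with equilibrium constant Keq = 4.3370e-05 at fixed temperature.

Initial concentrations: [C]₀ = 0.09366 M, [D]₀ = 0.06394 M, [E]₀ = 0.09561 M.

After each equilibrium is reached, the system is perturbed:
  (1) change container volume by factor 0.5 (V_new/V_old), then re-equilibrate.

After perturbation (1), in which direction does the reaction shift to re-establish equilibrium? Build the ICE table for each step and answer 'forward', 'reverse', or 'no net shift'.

Direction: reverse

Q₀ = 2.6045e-05 vs Keq = 4.3370e-05 ⇒ Q<K, forward
Step 1:
                  C         D         E
  Initial   0.09366   0.06394   0.09561
  Change  -0.003779  0.005668  0.005668
  Equil     0.08988   0.06961    0.1013
  solve Keq expr → x = 0.001889; check Q = 4.3370e-05
Then change container volume by factor 0.5 (V_new/V_old).
Step 2:
                  C         D         E
  Initial    0.1798    0.1392    0.2026
  Change    0.03605  -0.05408  -0.05408
  Equil      0.2158   0.08514    0.1485
  solve Keq expr → x = -0.01803; check Q = 4.3370e-05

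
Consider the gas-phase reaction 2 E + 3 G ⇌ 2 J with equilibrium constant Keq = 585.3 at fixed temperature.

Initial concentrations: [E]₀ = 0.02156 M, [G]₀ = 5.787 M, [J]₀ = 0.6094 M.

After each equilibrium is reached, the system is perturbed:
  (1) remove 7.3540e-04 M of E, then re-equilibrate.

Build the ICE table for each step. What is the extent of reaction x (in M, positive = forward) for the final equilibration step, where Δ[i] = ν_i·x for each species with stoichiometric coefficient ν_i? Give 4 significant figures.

x = -3.6633e-04 M

Q₀ = 4.122 vs Keq = 585.3 ⇒ Q<K, forward
Step 1:
                  E         G         J
  Initial   0.02156     5.787    0.6094
  Change   -0.01968  -0.02952   0.01968
  Equil    0.001882     5.757    0.6291
  solve Keq expr → x = 0.009839; check Q = 585.3
Then remove 7.3540e-04 M of E.
Step 2:
                  E         G         J
  Initial  0.001147     5.757    0.6291
  Change  7.3267e-04  0.001099 -7.3267e-04
  Equil    0.001879     5.759    0.6283
  solve Keq expr → x = -3.6633e-04; check Q = 585.3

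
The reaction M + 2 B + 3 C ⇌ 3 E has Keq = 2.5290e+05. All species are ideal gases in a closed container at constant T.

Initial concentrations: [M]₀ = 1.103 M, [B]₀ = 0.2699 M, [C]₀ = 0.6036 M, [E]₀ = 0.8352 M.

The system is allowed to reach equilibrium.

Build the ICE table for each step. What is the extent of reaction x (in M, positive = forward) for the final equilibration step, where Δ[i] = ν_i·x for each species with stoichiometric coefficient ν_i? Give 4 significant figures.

Q₀ = 32.97 vs Keq = 2.5290e+05 ⇒ Q<K, forward
Step 1:
                    M           B           C           E
  init          1.103      0.2699      0.6036      0.8352
  Δ           -0.1232     -0.2464     -0.3696      0.3696
  eq           0.9798     0.02348       0.234       1.205
  solve Keq expr → x = 0.1232; check Q = 2.5290e+05

x = 0.1232 M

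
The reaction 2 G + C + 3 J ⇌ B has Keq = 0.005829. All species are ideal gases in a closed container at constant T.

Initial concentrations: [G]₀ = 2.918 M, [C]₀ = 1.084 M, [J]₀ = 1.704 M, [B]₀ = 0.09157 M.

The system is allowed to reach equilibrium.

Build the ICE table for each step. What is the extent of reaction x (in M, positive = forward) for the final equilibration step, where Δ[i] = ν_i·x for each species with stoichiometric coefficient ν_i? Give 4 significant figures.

x = 0.06589 M

Q₀ = 0.002005 vs Keq = 0.005829 ⇒ Q<K, forward
Step 1:
                  G         C         J         B
  I           2.918     1.084     1.704   0.09157
  C         -0.1318  -0.06589   -0.1977   0.06589
  E           2.786     1.018     1.506    0.1575
  solve Keq expr → x = 0.06589; check Q = 0.005829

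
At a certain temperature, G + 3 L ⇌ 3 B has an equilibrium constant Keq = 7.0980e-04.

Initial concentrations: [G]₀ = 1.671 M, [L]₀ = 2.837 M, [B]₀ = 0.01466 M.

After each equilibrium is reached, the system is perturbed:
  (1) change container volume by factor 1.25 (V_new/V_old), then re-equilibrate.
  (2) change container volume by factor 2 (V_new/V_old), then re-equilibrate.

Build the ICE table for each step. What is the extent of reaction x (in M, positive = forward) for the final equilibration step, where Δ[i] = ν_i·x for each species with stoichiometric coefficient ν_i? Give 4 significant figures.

x = -0.00634 M

Q₀ = 8.2575e-08 vs Keq = 7.0980e-04 ⇒ Q<K, forward
Step 1:
                    G           L           B
  I             1.671       2.837     0.01466
  C          -0.08468     -0.2541      0.2541
  E             1.586       2.583      0.2687
  solve Keq expr → x = 0.08468; check Q = 7.0980e-04
Then change container volume by factor 1.25 (V_new/V_old).
Step 2:
                    G           L           B
  I             1.269       2.066       0.215
  C           0.00461     0.01383    -0.01383
  E             1.274        2.08      0.2011
  solve Keq expr → x = -0.00461; check Q = 7.0980e-04
Then change container volume by factor 2 (V_new/V_old).
Step 3:
                    G           L           B
  I            0.6368        1.04      0.1006
  C           0.00634     0.01902    -0.01902
  E            0.6432       1.059     0.08155
  solve Keq expr → x = -0.00634; check Q = 7.0980e-04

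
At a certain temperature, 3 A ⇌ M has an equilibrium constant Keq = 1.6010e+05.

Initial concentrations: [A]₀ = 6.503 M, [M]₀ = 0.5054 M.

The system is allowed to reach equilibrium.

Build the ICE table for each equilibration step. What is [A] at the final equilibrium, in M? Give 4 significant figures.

Q₀ = 0.001838 vs Keq = 1.6010e+05 ⇒ Q<K, forward
Step 1:
                    A           M
  init          6.503      0.5054
  Δ            -6.477       2.159
  eq          0.02553       2.665
  solve Keq expr → x = 2.159; check Q = 1.6010e+05

[A]_eq = 0.02553 M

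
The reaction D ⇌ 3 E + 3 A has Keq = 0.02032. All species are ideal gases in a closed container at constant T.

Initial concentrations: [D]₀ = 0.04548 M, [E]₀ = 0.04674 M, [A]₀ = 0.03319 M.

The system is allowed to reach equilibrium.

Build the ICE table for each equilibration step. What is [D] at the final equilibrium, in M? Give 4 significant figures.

[D]_eq = 0.001292 M

Q₀ = 8.2086e-08 vs Keq = 0.02032 ⇒ Q<K, forward
Step 1:
                   D          E          A
  Initial    0.04548    0.04674    0.03319
  Change    -0.04419     0.1326     0.1326
  Equil     0.001292     0.1793     0.1658
  solve Keq expr → x = 0.04419; check Q = 0.02032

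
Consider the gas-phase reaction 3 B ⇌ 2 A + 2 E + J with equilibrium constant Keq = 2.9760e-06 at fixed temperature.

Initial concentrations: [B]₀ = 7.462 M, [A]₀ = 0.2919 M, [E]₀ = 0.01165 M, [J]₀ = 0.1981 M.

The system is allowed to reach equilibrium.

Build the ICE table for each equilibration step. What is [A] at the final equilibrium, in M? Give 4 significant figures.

Q₀ = 5.5136e-09 vs Keq = 2.9760e-06 ⇒ Q<K, forward
Step 1:
                  B         A         E         J
  Initial     7.462    0.2919   0.01165    0.1981
  Change     -0.209    0.1393    0.1393   0.06967
  Equil       7.253    0.4312     0.151    0.2678
  solve Keq expr → x = 0.06967; check Q = 2.9760e-06

[A]_eq = 0.4312 M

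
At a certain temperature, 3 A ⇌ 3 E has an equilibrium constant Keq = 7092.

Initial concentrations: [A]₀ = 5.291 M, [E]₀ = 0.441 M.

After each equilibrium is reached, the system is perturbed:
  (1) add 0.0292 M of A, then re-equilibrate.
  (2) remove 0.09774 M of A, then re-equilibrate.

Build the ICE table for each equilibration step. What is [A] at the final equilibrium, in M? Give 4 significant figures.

[A]_eq = 0.2802 M

Q₀ = 5.7903e-04 vs Keq = 7092 ⇒ Q<K, forward
Step 1:
                  A         E
  Initial     5.291     0.441
  Change     -5.007     5.007
  Equil      0.2836     5.448
  solve Keq expr → x = 1.669; check Q = 7092
Then add 0.0292 M of A.
Step 2:
                  A         E
  Initial    0.3128     5.448
  Change   -0.02776   0.02776
  Equil       0.285     5.476
  solve Keq expr → x = 0.009252; check Q = 7092
Then remove 0.09774 M of A.
Step 3:
                  A         E
  Initial    0.1873     5.476
  Change     0.0929   -0.0929
  Equil      0.2802     5.383
  solve Keq expr → x = -0.03097; check Q = 7092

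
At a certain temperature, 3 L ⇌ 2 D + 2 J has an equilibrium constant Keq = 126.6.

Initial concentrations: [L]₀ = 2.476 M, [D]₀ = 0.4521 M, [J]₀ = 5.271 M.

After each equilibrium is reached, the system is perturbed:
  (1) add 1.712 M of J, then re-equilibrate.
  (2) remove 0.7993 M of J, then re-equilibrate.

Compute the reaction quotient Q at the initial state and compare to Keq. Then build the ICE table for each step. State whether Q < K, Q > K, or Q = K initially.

Q₀ = 0.3741; Q < K (proceeds forward)

Q₀ = 0.3741 vs Keq = 126.6 ⇒ Q<K, forward
Step 1:
                   L          D          J
  init         2.476     0.4521      5.271
  Δ           -1.581      1.054      1.054
  eq           0.895      1.506      6.325
  solve Keq expr → x = 0.527; check Q = 126.6
Then add 1.712 M of J.
Step 2:
                   L          D          J
  init         0.895      1.506      8.037
  Δ           0.1132   -0.07548   -0.07548
  eq           1.008      1.431      7.962
  solve Keq expr → x = -0.03774; check Q = 126.6
Then remove 0.7993 M of J.
Step 3:
                   L          D          J
  init         1.008      1.431      7.162
  Δ         -0.05086    0.03391    0.03391
  eq          0.9573      1.465      7.196
  solve Keq expr → x = 0.01695; check Q = 126.6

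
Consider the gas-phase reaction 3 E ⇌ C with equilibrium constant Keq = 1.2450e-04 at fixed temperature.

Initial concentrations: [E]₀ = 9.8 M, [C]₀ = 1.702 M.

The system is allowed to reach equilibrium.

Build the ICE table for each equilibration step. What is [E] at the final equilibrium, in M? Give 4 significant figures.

[E]_eq = 13.9 M

Q₀ = 0.001808 vs Keq = 1.2450e-04 ⇒ Q>K, reverse
Step 1:
                    E           C
  I               9.8       1.702
  C             4.102      -1.367
  E              13.9      0.3345
  solve Keq expr → x = -1.367; check Q = 1.2450e-04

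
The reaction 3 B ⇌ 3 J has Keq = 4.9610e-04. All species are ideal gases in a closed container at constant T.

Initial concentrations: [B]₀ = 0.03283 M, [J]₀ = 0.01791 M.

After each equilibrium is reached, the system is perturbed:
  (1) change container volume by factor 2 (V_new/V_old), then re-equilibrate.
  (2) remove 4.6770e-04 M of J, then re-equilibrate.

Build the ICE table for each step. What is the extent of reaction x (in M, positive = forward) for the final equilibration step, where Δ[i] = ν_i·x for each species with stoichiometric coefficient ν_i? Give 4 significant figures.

Q₀ = 0.1624 vs Keq = 4.9610e-04 ⇒ Q>K, reverse
Step 1:
                    B           J
  I           0.03283     0.01791
  C           0.01419    -0.01419
  E           0.04702    0.003722
  solve Keq expr → x = -0.004729; check Q = 4.9610e-04
Then change container volume by factor 2 (V_new/V_old).
Step 2:
                    B           J
  I           0.02351    0.001861
  C                 0           0
  E           0.02351    0.001861
  solve Keq expr → x = 0; check Q = 4.9610e-04
Then remove 4.6770e-04 M of J.
Step 3:
                    B           J
  I           0.02351    0.001393
  C       -4.3339e-04  4.3339e-04
  E           0.02308    0.001827
  solve Keq expr → x = 1.4446e-04; check Q = 4.9610e-04

x = 1.4446e-04 M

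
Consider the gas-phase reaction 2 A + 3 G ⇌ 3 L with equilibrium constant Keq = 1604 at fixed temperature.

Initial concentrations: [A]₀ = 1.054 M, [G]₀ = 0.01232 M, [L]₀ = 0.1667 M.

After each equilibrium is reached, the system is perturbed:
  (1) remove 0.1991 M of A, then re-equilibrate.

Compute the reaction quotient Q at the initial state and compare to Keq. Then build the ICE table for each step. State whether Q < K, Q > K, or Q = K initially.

Q₀ = 2230; Q > K (proceeds reverse)

Q₀ = 2230 vs Keq = 1604 ⇒ Q>K, reverse
Step 1:
                    A           G           L
  init          1.054     0.01232      0.1667
  Δ        8.7612e-04    0.001314   -0.001314
  eq            1.055     0.01363      0.1654
  solve Keq expr → x = -4.3806e-04; check Q = 1604
Then remove 0.1991 M of A.
Step 2:
                    A           G           L
  init         0.8558     0.01363      0.1654
  Δ          0.001233     0.00185    -0.00185
  eq            0.857     0.01548      0.1635
  solve Keq expr → x = -6.1666e-04; check Q = 1604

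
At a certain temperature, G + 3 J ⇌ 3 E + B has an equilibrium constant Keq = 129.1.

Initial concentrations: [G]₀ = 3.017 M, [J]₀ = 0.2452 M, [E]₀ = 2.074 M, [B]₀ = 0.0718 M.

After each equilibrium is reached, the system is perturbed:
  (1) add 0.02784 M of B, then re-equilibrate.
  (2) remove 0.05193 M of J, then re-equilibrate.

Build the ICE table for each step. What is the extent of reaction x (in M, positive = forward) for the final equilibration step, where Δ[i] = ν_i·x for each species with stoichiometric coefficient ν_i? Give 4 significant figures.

x = -0.01436 M

Q₀ = 14.4 vs Keq = 129.1 ⇒ Q<K, forward
Step 1:
                    G           J           E           B
  init          3.017      0.2452       2.074      0.0718
  Δ          -0.03448     -0.1034      0.1034     0.03448
  eq            2.983      0.1418       2.177      0.1063
  solve Keq expr → x = 0.03448; check Q = 129.1
Then add 0.02784 M of B.
Step 2:
                    G           J           E           B
  init          2.983      0.1418       2.177      0.1341
  Δ          0.003167      0.0095     -0.0095   -0.003167
  eq            2.986      0.1513       2.168      0.1309
  solve Keq expr → x = -0.003167; check Q = 129.1
Then remove 0.05193 M of J.
Step 3:
                    G           J           E           B
  init          2.986     0.09934       2.168      0.1309
  Δ           0.01436     0.04307    -0.04307    -0.01436
  eq                3      0.1424       2.125      0.1166
  solve Keq expr → x = -0.01436; check Q = 129.1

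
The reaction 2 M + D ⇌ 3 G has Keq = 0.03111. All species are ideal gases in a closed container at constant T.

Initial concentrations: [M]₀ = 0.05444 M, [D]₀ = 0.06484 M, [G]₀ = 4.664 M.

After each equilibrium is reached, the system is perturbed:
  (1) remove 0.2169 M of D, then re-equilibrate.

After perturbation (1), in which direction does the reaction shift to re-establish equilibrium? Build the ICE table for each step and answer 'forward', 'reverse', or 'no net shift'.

Direction: reverse

Q₀ = 5.2795e+05 vs Keq = 0.03111 ⇒ Q>K, reverse
Step 1:
                   M          D          G
  init       0.05444    0.06484      4.664
  Δ            2.654      1.327     -3.982
  eq           2.709      1.392     0.6824
  solve Keq expr → x = -1.327; check Q = 0.03111
Then remove 0.2169 M of D.
Step 2:
                   M          D          G
  init         2.709      1.175     0.6824
  Δ           0.0214     0.0107   -0.03211
  eq            2.73      1.186     0.6503
  solve Keq expr → x = -0.0107; check Q = 0.03111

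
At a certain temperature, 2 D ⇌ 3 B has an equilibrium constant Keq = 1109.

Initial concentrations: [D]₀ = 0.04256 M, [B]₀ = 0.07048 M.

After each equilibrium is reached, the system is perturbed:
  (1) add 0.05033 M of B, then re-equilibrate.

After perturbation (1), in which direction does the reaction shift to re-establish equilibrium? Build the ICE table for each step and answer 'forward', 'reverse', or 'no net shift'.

Q₀ = 0.1933 vs Keq = 1109 ⇒ Q<K, forward
Step 1:
                    D           B
  I           0.04256     0.07048
  C          -0.04112     0.06168
  E          0.001443      0.1322
  solve Keq expr → x = 0.02056; check Q = 1109
Then add 0.05033 M of B.
Step 2:
                    D           B
  I          0.001443      0.1825
  C        8.7306e-04    -0.00131
  E          0.002316      0.1812
  solve Keq expr → x = -4.3653e-04; check Q = 1109

Direction: reverse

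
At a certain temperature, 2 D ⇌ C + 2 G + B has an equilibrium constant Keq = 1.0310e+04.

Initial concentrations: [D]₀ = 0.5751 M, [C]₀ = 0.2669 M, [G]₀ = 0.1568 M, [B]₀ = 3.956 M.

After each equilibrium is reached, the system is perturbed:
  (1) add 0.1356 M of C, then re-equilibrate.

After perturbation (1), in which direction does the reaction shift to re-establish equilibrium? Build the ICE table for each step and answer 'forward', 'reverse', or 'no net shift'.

Q₀ = 0.07849 vs Keq = 1.0310e+04 ⇒ Q<K, forward
Step 1:
                    D           C           G           B
  Initial      0.5751      0.2669      0.1568       3.956
  Change      -0.5643      0.2821      0.5643      0.2821
  Equil       0.01083       0.549      0.7211       4.238
  solve Keq expr → x = 0.2821; check Q = 1.0310e+04
Then add 0.1356 M of C.
Step 2:
                    D           C           G           B
  Initial     0.01083      0.6846      0.7211       4.238
  Change     0.001237 -6.1844e-04   -0.001237 -6.1844e-04
  Equil       0.01207       0.684      0.7198       4.238
  solve Keq expr → x = -6.1844e-04; check Q = 1.0310e+04

Direction: reverse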